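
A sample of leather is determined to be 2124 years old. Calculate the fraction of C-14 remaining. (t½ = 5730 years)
N/N₀ = (1/2)^(t/t½) = 0.7734 = 77.3%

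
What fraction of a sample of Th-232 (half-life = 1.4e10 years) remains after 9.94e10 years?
N/N₀ = (1/2)^(t/t½) = 0.007289 = 0.729%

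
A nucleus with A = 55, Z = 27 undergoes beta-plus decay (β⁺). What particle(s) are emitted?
β⁺: positron (e⁺) + neutrino (νₑ)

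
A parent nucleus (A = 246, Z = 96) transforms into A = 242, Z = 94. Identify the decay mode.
ΔA = -4, ΔZ = -2 ⇒ alpha decay (α)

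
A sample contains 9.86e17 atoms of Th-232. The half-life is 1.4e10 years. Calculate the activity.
A = λN = 4.882e7 decays/year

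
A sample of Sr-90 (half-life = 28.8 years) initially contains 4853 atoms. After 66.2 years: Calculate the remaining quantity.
N = N₀(1/2)^(t/t½) = 986.4 atoms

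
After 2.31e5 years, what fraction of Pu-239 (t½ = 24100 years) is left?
N/N₀ = (1/2)^(t/t½) = 0.001302 = 0.13%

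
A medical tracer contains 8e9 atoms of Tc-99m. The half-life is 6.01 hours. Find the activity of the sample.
A = λN = 9.227e8 decays/hour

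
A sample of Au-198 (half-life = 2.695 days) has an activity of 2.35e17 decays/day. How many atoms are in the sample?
N = A/λ = 9.137e17 atoms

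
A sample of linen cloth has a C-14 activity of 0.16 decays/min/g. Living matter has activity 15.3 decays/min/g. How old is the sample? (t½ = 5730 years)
Age = t½ × log₂(A₀/A) = 37700 years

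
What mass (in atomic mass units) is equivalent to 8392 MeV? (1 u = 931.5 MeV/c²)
m = E/c² = 9.009 u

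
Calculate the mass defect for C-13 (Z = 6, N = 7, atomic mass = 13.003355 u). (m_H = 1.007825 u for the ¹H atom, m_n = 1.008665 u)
Δm = Z·m_H + N·m_n − M = 0.1043 u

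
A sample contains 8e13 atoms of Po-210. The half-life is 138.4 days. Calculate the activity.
A = λN = 4.007e11 decays/day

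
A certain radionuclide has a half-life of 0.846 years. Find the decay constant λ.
λ = ln(2)/t½ = 0.8193 year⁻¹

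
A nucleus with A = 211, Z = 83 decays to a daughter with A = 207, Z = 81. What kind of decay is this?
ΔA = -4, ΔZ = -2 ⇒ alpha decay (α)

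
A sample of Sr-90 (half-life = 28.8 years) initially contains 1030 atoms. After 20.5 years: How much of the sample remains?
N = N₀(1/2)^(t/t½) = 628.9 atoms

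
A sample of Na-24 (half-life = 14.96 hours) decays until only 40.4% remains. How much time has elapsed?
t = t½ × log₂(N₀/N) = 19.56 hours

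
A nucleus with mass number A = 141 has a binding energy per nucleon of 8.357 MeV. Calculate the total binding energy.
B.E. = 8.357 × 141 = 1178 MeV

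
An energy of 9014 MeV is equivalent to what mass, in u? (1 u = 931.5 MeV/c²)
m = E/c² = 9.677 u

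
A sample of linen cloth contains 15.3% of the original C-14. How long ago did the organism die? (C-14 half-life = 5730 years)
Age = t½ × log₂(1/ratio) = 15520 years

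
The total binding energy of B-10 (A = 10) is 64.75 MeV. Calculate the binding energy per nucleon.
B.E./A = 64.75/10 = 6.475 MeV/nucleon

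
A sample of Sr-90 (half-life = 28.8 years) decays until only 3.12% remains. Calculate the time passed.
t = t½ × log₂(N₀/N) = 144.1 years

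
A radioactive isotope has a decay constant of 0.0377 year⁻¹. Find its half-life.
t½ = ln(2)/λ = 18.39 years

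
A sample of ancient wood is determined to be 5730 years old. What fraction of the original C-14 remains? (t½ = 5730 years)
N/N₀ = (1/2)^(t/t½) = 0.5 = 50%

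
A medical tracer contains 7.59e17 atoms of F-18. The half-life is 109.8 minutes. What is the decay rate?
A = λN = 4.791e15 decays/minute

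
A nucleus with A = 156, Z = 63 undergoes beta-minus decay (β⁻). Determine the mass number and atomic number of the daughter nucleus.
Daughter: A = 156, Z = 64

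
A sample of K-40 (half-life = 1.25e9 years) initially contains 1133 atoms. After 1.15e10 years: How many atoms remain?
N = N₀(1/2)^(t/t½) = 1.926 atoms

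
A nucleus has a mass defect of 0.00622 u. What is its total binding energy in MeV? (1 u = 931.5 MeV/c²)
B.E. = Δm × 931.5 = 5.794 MeV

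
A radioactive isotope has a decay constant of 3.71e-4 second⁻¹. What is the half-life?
t½ = ln(2)/λ = 1868 seconds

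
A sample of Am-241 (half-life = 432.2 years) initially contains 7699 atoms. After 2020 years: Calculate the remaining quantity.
N = N₀(1/2)^(t/t½) = 301.6 atoms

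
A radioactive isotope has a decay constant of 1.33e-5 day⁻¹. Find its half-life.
t½ = ln(2)/λ = 52120 days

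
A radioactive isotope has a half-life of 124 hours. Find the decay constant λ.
λ = ln(2)/t½ = 0.00559 hour⁻¹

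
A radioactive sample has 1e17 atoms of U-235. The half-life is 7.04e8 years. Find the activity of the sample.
A = λN = 9.846e7 decays/year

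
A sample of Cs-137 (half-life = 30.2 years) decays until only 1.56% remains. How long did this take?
t = t½ × log₂(N₀/N) = 181.3 years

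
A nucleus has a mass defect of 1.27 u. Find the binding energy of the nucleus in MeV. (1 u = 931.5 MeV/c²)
B.E. = Δm × 931.5 = 1183 MeV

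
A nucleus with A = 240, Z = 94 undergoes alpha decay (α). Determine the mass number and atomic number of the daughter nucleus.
Daughter: A = 236, Z = 92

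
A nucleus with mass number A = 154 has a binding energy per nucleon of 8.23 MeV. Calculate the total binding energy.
B.E. = 8.23 × 154 = 1267 MeV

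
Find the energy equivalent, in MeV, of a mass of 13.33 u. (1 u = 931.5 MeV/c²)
E = mc² = 12420 MeV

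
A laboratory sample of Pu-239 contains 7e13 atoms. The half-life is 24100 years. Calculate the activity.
A = λN = 2.013e9 decays/year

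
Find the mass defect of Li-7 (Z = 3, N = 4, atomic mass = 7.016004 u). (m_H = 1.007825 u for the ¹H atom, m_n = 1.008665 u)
Δm = Z·m_H + N·m_n − M = 0.04213 u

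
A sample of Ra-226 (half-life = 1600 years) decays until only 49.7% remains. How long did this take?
t = t½ × log₂(N₀/N) = 1614 years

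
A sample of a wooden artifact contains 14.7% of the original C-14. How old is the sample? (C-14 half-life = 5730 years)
Age = t½ × log₂(1/ratio) = 15850 years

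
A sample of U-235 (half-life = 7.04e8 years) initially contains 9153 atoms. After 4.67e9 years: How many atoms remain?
N = N₀(1/2)^(t/t½) = 92.19 atoms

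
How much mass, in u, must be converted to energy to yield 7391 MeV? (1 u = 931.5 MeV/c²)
m = E/c² = 7.935 u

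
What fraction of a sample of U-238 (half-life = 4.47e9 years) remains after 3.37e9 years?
N/N₀ = (1/2)^(t/t½) = 0.593 = 59.3%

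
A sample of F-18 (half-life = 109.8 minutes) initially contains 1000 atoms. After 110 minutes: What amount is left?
N = N₀(1/2)^(t/t½) = 499.4 atoms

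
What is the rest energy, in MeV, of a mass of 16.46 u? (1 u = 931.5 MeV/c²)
E = mc² = 15330 MeV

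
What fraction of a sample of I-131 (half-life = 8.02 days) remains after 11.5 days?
N/N₀ = (1/2)^(t/t½) = 0.3701 = 37%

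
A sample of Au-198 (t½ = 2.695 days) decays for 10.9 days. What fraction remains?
N/N₀ = (1/2)^(t/t½) = 0.0606 = 6.06%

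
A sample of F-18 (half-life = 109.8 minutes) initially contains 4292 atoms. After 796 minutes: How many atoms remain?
N = N₀(1/2)^(t/t½) = 28.21 atoms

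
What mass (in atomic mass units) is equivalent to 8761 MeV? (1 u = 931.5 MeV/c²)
m = E/c² = 9.405 u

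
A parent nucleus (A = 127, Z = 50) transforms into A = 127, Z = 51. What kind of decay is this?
ΔA = 0, ΔZ = +1 ⇒ beta-minus decay (β⁻)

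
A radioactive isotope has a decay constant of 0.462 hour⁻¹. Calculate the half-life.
t½ = ln(2)/λ = 1.5 hours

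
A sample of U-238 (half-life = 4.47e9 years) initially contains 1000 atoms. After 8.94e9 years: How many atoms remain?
N = N₀(1/2)^(t/t½) = 250 atoms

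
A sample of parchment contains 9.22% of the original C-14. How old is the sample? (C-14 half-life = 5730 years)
Age = t½ × log₂(1/ratio) = 19710 years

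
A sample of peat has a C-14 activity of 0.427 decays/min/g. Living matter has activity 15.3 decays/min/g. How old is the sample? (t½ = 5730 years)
Age = t½ × log₂(A₀/A) = 29580 years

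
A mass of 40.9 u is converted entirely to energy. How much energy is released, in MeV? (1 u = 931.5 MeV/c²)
E = mc² = 38100 MeV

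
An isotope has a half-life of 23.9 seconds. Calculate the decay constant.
λ = ln(2)/t½ = 0.029 second⁻¹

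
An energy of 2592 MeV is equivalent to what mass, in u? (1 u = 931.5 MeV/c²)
m = E/c² = 2.783 u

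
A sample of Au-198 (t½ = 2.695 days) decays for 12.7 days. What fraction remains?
N/N₀ = (1/2)^(t/t½) = 0.03814 = 3.81%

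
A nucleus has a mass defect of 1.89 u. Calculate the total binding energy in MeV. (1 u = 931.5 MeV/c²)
B.E. = Δm × 931.5 = 1761 MeV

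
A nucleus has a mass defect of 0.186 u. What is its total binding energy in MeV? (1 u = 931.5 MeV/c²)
B.E. = Δm × 931.5 = 173.3 MeV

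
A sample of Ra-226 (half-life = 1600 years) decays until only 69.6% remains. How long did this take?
t = t½ × log₂(N₀/N) = 836.5 years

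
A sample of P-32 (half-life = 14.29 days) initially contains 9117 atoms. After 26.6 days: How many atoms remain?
N = N₀(1/2)^(t/t½) = 2509 atoms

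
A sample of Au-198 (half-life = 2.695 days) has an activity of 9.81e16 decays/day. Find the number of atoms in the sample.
N = A/λ = 3.814e17 atoms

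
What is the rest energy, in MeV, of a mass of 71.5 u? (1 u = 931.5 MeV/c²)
E = mc² = 66600 MeV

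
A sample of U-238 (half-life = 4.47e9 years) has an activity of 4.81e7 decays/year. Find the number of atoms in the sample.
N = A/λ = 3.102e17 atoms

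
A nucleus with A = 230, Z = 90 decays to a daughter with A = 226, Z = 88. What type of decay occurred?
ΔA = -4, ΔZ = -2 ⇒ alpha decay (α)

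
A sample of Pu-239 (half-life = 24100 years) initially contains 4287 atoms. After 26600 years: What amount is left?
N = N₀(1/2)^(t/t½) = 1995 atoms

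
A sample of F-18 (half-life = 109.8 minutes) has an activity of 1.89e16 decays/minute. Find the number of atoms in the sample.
N = A/λ = 2.994e18 atoms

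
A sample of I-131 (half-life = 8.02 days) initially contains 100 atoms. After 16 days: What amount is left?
N = N₀(1/2)^(t/t½) = 25.09 atoms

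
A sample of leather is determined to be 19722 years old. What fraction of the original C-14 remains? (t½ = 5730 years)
N/N₀ = (1/2)^(t/t½) = 0.09202 = 9.2%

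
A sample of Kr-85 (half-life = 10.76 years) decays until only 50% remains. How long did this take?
t = t½ × log₂(N₀/N) = 10.76 years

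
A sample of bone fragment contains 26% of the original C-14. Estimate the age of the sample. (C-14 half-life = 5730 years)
Age = t½ × log₂(1/ratio) = 11140 years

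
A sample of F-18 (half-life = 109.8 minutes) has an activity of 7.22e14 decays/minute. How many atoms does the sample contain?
N = A/λ = 1.144e17 atoms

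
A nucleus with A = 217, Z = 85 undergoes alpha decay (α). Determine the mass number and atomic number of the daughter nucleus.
Daughter: A = 213, Z = 83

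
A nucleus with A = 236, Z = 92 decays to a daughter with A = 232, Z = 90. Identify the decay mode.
ΔA = -4, ΔZ = -2 ⇒ alpha decay (α)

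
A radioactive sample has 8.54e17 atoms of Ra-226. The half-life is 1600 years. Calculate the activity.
A = λN = 3.7e14 decays/year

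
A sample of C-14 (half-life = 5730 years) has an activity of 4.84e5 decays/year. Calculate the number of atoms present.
N = A/λ = 4.001e9 atoms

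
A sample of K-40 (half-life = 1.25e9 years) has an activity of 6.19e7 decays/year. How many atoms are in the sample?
N = A/λ = 1.116e17 atoms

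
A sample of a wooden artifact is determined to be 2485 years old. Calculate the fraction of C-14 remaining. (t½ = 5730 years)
N/N₀ = (1/2)^(t/t½) = 0.7404 = 74%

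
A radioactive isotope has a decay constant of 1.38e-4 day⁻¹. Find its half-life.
t½ = ln(2)/λ = 5023 days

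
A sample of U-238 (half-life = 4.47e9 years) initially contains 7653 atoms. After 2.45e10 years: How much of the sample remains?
N = N₀(1/2)^(t/t½) = 171.4 atoms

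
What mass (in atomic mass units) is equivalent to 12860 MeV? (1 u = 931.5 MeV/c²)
m = E/c² = 13.81 u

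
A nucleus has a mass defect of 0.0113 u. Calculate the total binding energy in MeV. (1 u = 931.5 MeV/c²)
B.E. = Δm × 931.5 = 10.53 MeV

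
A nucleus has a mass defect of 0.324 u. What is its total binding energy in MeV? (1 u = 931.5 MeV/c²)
B.E. = Δm × 931.5 = 301.8 MeV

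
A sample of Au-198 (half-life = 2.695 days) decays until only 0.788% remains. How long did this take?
t = t½ × log₂(N₀/N) = 18.83 days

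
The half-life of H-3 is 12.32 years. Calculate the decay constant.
λ = ln(2)/t½ = 0.05626 year⁻¹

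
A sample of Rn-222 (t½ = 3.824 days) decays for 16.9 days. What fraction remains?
N/N₀ = (1/2)^(t/t½) = 0.04673 = 4.67%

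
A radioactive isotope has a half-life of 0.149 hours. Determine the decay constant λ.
λ = ln(2)/t½ = 4.652 hour⁻¹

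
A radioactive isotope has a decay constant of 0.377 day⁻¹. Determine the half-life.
t½ = ln(2)/λ = 1.839 days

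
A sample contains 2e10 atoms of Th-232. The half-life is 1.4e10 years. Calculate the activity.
A = λN = 0.9902 decays/year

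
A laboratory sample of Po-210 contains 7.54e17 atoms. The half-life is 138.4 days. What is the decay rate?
A = λN = 3.776e15 decays/day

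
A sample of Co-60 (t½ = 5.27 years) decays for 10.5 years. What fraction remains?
N/N₀ = (1/2)^(t/t½) = 0.2513 = 25.1%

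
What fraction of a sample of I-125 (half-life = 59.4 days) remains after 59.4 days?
N/N₀ = (1/2)^(t/t½) = 0.5 = 50%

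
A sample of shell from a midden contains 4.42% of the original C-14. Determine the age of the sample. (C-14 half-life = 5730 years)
Age = t½ × log₂(1/ratio) = 25780 years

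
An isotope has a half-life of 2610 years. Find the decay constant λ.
λ = ln(2)/t½ = 2.656e-4 year⁻¹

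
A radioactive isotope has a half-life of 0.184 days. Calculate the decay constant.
λ = ln(2)/t½ = 3.767 day⁻¹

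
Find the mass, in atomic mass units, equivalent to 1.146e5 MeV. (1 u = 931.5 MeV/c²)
m = E/c² = 123 u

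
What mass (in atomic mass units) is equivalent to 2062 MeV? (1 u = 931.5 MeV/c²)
m = E/c² = 2.214 u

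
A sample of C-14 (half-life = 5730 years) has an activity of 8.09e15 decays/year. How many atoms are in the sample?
N = A/λ = 6.688e19 atoms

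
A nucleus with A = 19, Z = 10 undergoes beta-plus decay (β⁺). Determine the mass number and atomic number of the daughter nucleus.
Daughter: A = 19, Z = 9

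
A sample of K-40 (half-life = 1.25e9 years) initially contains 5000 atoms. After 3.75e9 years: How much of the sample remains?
N = N₀(1/2)^(t/t½) = 625 atoms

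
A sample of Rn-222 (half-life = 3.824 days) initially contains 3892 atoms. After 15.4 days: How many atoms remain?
N = N₀(1/2)^(t/t½) = 238.7 atoms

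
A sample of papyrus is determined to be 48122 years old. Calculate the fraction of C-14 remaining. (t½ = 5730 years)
N/N₀ = (1/2)^(t/t½) = 0.002964 = 0.296%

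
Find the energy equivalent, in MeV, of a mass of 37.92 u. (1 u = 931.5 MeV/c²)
E = mc² = 35320 MeV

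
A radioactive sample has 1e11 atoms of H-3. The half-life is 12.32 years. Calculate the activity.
A = λN = 5.626e9 decays/year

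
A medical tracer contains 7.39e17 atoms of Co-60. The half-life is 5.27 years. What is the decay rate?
A = λN = 9.72e16 decays/year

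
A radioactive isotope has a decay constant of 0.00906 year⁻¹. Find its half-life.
t½ = ln(2)/λ = 76.51 years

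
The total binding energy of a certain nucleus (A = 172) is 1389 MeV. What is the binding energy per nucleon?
B.E./A = 1389/172 = 8.076 MeV/nucleon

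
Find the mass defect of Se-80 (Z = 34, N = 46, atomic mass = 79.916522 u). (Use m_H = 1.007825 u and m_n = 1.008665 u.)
Δm = Z·m_H + N·m_n − M = 0.7481 u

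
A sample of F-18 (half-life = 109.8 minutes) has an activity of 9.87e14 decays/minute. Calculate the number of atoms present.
N = A/λ = 1.563e17 atoms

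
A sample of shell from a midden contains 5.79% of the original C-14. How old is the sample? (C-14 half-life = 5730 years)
Age = t½ × log₂(1/ratio) = 23550 years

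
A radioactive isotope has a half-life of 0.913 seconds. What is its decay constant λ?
λ = ln(2)/t½ = 0.7592 second⁻¹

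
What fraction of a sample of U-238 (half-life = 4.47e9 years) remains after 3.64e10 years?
N/N₀ = (1/2)^(t/t½) = 0.003537 = 0.354%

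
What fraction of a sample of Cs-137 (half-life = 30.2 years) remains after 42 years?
N/N₀ = (1/2)^(t/t½) = 0.3814 = 38.1%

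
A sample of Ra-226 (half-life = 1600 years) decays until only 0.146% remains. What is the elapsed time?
t = t½ × log₂(N₀/N) = 15070 years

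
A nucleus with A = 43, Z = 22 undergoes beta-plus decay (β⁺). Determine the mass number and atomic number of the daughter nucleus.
Daughter: A = 43, Z = 21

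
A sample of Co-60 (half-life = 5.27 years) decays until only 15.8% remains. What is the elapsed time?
t = t½ × log₂(N₀/N) = 14.03 years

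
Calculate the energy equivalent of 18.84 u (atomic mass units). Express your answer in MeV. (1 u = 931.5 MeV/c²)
E = mc² = 17550 MeV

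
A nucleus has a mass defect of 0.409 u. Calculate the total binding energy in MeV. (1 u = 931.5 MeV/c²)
B.E. = Δm × 931.5 = 381 MeV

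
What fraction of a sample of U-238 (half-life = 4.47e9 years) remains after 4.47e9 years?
N/N₀ = (1/2)^(t/t½) = 0.5 = 50%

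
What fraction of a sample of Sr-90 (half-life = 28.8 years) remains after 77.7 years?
N/N₀ = (1/2)^(t/t½) = 0.1541 = 15.4%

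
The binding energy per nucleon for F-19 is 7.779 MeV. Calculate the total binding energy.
B.E. = 7.779 × 19 = 147.8 MeV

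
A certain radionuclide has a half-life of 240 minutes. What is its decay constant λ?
λ = ln(2)/t½ = 0.002888 minute⁻¹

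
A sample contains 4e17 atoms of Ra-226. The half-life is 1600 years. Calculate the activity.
A = λN = 1.733e14 decays/year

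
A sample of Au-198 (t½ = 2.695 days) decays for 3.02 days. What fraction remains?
N/N₀ = (1/2)^(t/t½) = 0.4599 = 46%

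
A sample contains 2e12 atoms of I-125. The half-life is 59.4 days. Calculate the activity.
A = λN = 2.334e10 decays/day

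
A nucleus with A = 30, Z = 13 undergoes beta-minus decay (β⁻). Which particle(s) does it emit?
β⁻: electron (e⁻) + antineutrino (ν̄ₑ)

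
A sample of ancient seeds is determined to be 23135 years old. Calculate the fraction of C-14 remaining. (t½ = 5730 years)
N/N₀ = (1/2)^(t/t½) = 0.0609 = 6.09%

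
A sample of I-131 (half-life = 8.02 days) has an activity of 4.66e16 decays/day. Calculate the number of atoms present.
N = A/λ = 5.392e17 atoms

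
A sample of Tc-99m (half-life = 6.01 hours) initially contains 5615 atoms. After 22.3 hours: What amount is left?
N = N₀(1/2)^(t/t½) = 428.9 atoms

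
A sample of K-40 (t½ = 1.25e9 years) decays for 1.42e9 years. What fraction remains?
N/N₀ = (1/2)^(t/t½) = 0.455 = 45.5%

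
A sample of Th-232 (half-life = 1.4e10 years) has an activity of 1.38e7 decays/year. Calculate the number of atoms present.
N = A/λ = 2.787e17 atoms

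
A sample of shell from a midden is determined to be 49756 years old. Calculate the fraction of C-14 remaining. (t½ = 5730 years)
N/N₀ = (1/2)^(t/t½) = 0.002432 = 0.243%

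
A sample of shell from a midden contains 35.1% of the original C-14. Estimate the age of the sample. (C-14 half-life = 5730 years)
Age = t½ × log₂(1/ratio) = 8655 years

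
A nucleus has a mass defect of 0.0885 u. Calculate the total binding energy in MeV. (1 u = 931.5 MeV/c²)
B.E. = Δm × 931.5 = 82.44 MeV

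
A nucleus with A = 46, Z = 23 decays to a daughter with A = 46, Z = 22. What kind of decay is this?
ΔA = 0, ΔZ = -1 ⇒ beta-plus decay (β⁺) or electron capture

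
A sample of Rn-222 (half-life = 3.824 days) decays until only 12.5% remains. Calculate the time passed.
t = t½ × log₂(N₀/N) = 11.47 days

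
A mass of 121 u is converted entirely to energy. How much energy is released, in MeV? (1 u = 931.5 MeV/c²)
E = mc² = 1.127e5 MeV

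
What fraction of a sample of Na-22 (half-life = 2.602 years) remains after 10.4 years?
N/N₀ = (1/2)^(t/t½) = 0.06263 = 6.26%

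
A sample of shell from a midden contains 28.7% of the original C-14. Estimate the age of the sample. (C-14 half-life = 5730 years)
Age = t½ × log₂(1/ratio) = 10320 years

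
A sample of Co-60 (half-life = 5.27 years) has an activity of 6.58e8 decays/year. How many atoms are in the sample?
N = A/λ = 5.003e9 atoms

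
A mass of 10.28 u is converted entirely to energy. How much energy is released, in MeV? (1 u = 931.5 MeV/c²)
E = mc² = 9576 MeV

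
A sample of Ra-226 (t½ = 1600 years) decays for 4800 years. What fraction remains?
N/N₀ = (1/2)^(t/t½) = 0.125 = 12.5%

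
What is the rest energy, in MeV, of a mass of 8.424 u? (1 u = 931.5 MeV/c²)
E = mc² = 7847 MeV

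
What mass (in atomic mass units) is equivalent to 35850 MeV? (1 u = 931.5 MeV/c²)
m = E/c² = 38.49 u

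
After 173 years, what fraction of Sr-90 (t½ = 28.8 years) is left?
N/N₀ = (1/2)^(t/t½) = 0.01555 = 1.55%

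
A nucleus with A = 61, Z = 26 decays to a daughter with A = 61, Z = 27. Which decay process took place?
ΔA = 0, ΔZ = +1 ⇒ beta-minus decay (β⁻)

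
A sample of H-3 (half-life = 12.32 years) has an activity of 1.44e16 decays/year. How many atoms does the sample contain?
N = A/λ = 2.559e17 atoms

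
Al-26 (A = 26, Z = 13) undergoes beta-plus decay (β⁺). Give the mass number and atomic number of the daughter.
Daughter: A = 26, Z = 12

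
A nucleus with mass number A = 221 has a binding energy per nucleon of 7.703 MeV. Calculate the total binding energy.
B.E. = 7.703 × 221 = 1702 MeV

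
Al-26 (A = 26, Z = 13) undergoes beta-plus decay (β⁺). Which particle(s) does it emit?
β⁺: positron (e⁺) + neutrino (νₑ)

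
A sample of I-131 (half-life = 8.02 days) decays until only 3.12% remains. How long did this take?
t = t½ × log₂(N₀/N) = 40.12 days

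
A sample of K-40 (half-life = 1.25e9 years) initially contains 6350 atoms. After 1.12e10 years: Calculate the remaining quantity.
N = N₀(1/2)^(t/t½) = 12.75 atoms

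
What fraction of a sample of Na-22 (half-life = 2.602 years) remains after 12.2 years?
N/N₀ = (1/2)^(t/t½) = 0.03878 = 3.88%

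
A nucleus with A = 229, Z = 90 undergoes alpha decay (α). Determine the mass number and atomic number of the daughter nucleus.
Daughter: A = 225, Z = 88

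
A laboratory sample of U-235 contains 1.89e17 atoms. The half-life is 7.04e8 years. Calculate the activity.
A = λN = 1.861e8 decays/year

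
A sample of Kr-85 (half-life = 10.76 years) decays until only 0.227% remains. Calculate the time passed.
t = t½ × log₂(N₀/N) = 94.51 years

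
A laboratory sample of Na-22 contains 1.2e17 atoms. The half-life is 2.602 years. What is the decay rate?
A = λN = 3.197e16 decays/year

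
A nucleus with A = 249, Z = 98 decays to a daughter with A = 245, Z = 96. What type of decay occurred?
ΔA = -4, ΔZ = -2 ⇒ alpha decay (α)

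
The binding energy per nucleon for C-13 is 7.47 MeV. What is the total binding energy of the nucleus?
B.E. = 7.47 × 13 = 97.11 MeV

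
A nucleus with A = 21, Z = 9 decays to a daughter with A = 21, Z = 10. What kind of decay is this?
ΔA = 0, ΔZ = +1 ⇒ beta-minus decay (β⁻)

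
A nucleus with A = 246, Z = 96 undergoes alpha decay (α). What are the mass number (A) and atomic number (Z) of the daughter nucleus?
Daughter: A = 242, Z = 94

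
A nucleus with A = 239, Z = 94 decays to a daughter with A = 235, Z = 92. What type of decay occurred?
ΔA = -4, ΔZ = -2 ⇒ alpha decay (α)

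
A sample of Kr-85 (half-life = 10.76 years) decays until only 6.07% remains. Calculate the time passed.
t = t½ × log₂(N₀/N) = 43.49 years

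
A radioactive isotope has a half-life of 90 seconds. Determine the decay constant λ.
λ = ln(2)/t½ = 0.007702 second⁻¹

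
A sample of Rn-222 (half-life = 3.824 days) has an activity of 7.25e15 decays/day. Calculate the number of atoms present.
N = A/λ = 4e16 atoms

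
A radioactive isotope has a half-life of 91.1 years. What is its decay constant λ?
λ = ln(2)/t½ = 0.007609 year⁻¹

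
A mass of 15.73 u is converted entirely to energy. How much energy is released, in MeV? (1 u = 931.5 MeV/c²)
E = mc² = 14650 MeV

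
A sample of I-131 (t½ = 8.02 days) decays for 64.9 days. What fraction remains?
N/N₀ = (1/2)^(t/t½) = 0.003664 = 0.366%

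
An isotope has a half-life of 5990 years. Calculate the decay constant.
λ = ln(2)/t½ = 1.157e-4 year⁻¹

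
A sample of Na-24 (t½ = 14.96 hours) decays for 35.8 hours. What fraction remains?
N/N₀ = (1/2)^(t/t½) = 0.1904 = 19%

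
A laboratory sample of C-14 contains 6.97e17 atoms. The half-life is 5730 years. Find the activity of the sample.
A = λN = 8.431e13 decays/year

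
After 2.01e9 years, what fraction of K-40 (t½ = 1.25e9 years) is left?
N/N₀ = (1/2)^(t/t½) = 0.3281 = 32.8%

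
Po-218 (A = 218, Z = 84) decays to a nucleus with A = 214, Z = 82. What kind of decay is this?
ΔA = -4, ΔZ = -2 ⇒ alpha decay (α)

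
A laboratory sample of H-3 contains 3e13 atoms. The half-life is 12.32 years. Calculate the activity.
A = λN = 1.688e12 decays/year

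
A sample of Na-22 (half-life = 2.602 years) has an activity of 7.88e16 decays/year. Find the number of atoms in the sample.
N = A/λ = 2.958e17 atoms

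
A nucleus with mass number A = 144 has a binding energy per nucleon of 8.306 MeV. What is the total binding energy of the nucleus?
B.E. = 8.306 × 144 = 1196 MeV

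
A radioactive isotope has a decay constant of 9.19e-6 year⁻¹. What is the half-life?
t½ = ln(2)/λ = 75420 years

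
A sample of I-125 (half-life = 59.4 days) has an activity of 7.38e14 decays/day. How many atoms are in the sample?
N = A/λ = 6.324e16 atoms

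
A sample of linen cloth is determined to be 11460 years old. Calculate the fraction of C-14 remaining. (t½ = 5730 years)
N/N₀ = (1/2)^(t/t½) = 0.25 = 25%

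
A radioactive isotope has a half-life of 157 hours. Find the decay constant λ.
λ = ln(2)/t½ = 0.004415 hour⁻¹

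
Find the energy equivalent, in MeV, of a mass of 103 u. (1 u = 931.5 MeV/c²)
E = mc² = 95940 MeV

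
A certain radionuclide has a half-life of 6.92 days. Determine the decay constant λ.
λ = ln(2)/t½ = 0.1002 day⁻¹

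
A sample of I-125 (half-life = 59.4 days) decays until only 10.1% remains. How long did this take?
t = t½ × log₂(N₀/N) = 196.5 days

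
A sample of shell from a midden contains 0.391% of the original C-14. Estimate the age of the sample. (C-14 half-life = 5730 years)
Age = t½ × log₂(1/ratio) = 45830 years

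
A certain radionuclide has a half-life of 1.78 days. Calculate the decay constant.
λ = ln(2)/t½ = 0.3894 day⁻¹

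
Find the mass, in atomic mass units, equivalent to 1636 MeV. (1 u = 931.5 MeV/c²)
m = E/c² = 1.756 u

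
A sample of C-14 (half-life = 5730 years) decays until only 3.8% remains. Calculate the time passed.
t = t½ × log₂(N₀/N) = 27030 years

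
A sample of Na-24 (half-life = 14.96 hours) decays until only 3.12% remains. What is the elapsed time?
t = t½ × log₂(N₀/N) = 74.83 hours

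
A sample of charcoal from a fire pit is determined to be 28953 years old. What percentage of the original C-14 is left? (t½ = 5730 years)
N/N₀ = (1/2)^(t/t½) = 0.03013 = 3.01%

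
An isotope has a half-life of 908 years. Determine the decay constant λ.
λ = ln(2)/t½ = 7.634e-4 year⁻¹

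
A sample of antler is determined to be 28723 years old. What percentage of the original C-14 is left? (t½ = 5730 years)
N/N₀ = (1/2)^(t/t½) = 0.03098 = 3.1%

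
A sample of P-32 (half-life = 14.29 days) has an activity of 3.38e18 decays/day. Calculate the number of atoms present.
N = A/λ = 6.968e19 atoms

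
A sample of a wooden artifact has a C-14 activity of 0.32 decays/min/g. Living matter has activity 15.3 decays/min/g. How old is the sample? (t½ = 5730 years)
Age = t½ × log₂(A₀/A) = 31970 years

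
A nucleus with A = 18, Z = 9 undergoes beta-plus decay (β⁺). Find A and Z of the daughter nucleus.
Daughter: A = 18, Z = 8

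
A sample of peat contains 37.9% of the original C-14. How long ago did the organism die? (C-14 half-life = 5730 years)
Age = t½ × log₂(1/ratio) = 8020 years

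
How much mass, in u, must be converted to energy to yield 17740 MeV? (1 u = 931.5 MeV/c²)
m = E/c² = 19.04 u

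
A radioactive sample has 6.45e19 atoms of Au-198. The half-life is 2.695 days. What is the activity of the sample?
A = λN = 1.659e19 decays/day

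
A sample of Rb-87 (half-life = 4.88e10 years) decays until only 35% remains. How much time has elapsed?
t = t½ × log₂(N₀/N) = 7.391e10 years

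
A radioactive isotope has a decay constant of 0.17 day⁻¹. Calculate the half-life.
t½ = ln(2)/λ = 4.077 days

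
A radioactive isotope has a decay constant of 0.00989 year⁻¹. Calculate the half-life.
t½ = ln(2)/λ = 70.09 years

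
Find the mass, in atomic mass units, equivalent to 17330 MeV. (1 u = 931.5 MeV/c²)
m = E/c² = 18.6 u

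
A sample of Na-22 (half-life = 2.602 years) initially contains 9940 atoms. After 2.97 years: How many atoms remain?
N = N₀(1/2)^(t/t½) = 4506 atoms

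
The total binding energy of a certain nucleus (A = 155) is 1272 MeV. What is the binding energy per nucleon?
B.E./A = 1272/155 = 8.206 MeV/nucleon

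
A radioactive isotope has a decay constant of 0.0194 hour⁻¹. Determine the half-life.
t½ = ln(2)/λ = 35.73 hours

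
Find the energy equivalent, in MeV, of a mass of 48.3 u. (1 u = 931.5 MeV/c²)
E = mc² = 44990 MeV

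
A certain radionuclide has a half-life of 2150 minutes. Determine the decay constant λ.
λ = ln(2)/t½ = 3.224e-4 minute⁻¹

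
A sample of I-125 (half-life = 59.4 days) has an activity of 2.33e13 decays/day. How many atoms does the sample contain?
N = A/λ = 1.997e15 atoms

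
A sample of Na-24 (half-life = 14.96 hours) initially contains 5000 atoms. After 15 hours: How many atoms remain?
N = N₀(1/2)^(t/t½) = 2495 atoms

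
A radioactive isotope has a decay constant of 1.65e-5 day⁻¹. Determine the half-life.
t½ = ln(2)/λ = 42010 days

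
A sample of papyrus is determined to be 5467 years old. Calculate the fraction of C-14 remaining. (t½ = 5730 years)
N/N₀ = (1/2)^(t/t½) = 0.5162 = 51.6%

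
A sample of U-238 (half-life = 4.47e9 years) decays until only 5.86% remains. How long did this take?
t = t½ × log₂(N₀/N) = 1.83e10 years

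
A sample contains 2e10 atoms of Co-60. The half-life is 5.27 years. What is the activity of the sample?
A = λN = 2.631e9 decays/year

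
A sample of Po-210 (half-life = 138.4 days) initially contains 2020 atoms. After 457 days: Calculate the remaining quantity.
N = N₀(1/2)^(t/t½) = 204.8 atoms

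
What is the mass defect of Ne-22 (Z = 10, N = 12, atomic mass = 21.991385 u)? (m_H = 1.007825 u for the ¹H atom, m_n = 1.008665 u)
Δm = Z·m_H + N·m_n − M = 0.1908 u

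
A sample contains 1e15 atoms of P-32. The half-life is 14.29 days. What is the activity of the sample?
A = λN = 4.851e13 decays/day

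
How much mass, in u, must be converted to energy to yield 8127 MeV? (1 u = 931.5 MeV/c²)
m = E/c² = 8.725 u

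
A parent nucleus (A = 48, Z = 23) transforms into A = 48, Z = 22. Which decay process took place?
ΔA = 0, ΔZ = -1 ⇒ beta-plus decay (β⁺) or electron capture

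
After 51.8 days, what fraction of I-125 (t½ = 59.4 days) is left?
N/N₀ = (1/2)^(t/t½) = 0.5464 = 54.6%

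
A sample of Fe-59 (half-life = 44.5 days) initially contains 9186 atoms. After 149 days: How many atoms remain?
N = N₀(1/2)^(t/t½) = 902 atoms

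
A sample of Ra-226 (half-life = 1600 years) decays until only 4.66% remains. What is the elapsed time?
t = t½ × log₂(N₀/N) = 7078 years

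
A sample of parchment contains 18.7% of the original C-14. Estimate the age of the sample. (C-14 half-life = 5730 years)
Age = t½ × log₂(1/ratio) = 13860 years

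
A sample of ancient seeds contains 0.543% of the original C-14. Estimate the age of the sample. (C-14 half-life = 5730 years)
Age = t½ × log₂(1/ratio) = 43120 years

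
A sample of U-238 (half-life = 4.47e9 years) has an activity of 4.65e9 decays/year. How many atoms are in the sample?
N = A/λ = 2.999e19 atoms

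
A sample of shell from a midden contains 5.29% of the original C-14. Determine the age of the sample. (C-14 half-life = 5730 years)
Age = t½ × log₂(1/ratio) = 24300 years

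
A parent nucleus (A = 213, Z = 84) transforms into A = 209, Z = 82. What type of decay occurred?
ΔA = -4, ΔZ = -2 ⇒ alpha decay (α)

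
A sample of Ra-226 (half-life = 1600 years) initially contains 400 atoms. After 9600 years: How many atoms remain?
N = N₀(1/2)^(t/t½) = 6.25 atoms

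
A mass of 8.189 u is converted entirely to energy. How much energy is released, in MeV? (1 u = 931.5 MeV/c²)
E = mc² = 7628 MeV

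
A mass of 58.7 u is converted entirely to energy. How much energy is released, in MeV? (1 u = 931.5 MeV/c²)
E = mc² = 54680 MeV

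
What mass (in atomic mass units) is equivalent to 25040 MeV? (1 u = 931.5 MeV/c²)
m = E/c² = 26.88 u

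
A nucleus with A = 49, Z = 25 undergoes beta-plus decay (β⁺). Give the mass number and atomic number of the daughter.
Daughter: A = 49, Z = 24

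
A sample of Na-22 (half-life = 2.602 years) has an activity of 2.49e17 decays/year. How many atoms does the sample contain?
N = A/λ = 9.347e17 atoms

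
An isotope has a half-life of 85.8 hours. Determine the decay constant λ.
λ = ln(2)/t½ = 0.008079 hour⁻¹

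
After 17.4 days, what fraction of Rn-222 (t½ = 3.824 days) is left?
N/N₀ = (1/2)^(t/t½) = 0.04268 = 4.27%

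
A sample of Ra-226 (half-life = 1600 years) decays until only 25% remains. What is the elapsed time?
t = t½ × log₂(N₀/N) = 3200 years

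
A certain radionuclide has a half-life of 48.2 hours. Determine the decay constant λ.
λ = ln(2)/t½ = 0.01438 hour⁻¹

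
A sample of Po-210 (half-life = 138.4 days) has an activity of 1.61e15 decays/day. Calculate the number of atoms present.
N = A/λ = 3.215e17 atoms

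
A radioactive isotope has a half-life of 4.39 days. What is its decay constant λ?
λ = ln(2)/t½ = 0.1579 day⁻¹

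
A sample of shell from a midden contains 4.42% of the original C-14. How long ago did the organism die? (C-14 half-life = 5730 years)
Age = t½ × log₂(1/ratio) = 25780 years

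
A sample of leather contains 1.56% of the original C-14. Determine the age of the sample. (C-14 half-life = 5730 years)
Age = t½ × log₂(1/ratio) = 34390 years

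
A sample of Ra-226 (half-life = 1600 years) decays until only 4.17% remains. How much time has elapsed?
t = t½ × log₂(N₀/N) = 7334 years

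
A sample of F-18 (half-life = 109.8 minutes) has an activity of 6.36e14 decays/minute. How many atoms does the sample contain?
N = A/λ = 1.007e17 atoms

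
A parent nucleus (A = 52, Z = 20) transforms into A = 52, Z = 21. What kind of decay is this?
ΔA = 0, ΔZ = +1 ⇒ beta-minus decay (β⁻)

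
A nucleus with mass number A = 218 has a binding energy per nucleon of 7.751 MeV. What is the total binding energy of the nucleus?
B.E. = 7.751 × 218 = 1690 MeV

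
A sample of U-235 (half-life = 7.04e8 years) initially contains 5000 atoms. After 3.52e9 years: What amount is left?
N = N₀(1/2)^(t/t½) = 156.2 atoms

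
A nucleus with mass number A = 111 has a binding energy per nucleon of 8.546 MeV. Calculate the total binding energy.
B.E. = 8.546 × 111 = 948.6 MeV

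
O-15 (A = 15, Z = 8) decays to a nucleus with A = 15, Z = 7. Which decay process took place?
ΔA = 0, ΔZ = -1 ⇒ beta-plus decay (β⁺) or electron capture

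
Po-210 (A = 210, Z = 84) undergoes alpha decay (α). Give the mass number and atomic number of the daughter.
Daughter: A = 206, Z = 82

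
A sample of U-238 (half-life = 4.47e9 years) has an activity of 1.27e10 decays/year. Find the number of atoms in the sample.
N = A/λ = 8.19e19 atoms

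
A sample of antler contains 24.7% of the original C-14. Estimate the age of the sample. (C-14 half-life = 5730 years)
Age = t½ × log₂(1/ratio) = 11560 years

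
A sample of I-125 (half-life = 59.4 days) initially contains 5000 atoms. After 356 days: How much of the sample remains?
N = N₀(1/2)^(t/t½) = 78.49 atoms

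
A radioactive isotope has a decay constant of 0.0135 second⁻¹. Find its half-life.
t½ = ln(2)/λ = 51.34 seconds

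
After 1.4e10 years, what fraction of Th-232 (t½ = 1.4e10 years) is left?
N/N₀ = (1/2)^(t/t½) = 0.5 = 50%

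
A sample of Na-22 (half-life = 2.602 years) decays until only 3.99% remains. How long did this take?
t = t½ × log₂(N₀/N) = 12.09 years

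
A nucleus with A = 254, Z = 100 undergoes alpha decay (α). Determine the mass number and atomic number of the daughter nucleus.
Daughter: A = 250, Z = 98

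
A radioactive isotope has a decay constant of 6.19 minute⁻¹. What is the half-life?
t½ = ln(2)/λ = 0.112 minutes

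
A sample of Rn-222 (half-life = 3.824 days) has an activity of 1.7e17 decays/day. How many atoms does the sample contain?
N = A/λ = 9.379e17 atoms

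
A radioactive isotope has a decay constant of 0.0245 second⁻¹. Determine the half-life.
t½ = ln(2)/λ = 28.29 seconds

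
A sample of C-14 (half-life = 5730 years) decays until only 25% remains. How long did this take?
t = t½ × log₂(N₀/N) = 11460 years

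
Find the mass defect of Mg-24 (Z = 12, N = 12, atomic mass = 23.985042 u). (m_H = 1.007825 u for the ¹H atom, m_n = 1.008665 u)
Δm = Z·m_H + N·m_n − M = 0.2128 u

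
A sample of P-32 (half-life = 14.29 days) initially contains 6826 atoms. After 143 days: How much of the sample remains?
N = N₀(1/2)^(t/t½) = 6.634 atoms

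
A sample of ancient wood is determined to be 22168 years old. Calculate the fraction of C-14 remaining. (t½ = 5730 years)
N/N₀ = (1/2)^(t/t½) = 0.06845 = 6.85%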